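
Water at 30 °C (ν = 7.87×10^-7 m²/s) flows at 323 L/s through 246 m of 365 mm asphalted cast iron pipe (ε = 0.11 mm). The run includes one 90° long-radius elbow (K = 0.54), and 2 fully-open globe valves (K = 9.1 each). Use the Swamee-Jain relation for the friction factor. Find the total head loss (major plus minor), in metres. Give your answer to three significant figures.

V = 4Q/(πD²) = 3.087 m/s; V²/2g = 0.4857 m
Re = 1.43×10^6, ε/D = 3.01×10^-4 → f = 0.01556 (Swamee-Jain)
Major: h_f = f(L/D)·V²/2g = 0.01556·674.0·0.4857 = 5.092 m
Minor: ΣK = 18.7; h_m = ΣK·V²/2g = 9.102 m
Total H_L = 5.092 + 9.102 = 14.19 m

H_L ≈ 14.2 m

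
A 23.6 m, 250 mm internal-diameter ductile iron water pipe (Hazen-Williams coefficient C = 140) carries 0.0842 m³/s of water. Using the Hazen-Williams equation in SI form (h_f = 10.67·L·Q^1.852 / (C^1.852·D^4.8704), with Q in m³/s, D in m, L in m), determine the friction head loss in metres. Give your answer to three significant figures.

h_f = 10.67·23.6·0.0842^1.852 / (140^1.852·0.250^4.8704) = 0.2336 m

h_f ≈ 0.234 m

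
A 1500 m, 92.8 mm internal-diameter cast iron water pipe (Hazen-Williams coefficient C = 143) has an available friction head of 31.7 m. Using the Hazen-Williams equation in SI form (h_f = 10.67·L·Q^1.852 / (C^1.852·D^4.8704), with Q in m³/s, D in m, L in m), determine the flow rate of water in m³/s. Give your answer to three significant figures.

Rearranging: Q = [h_f·C^1.852·D^4.8704 / (10.67·L)]^(1/1.852)
Q = [31.7·143^1.852·0.0928^4.8704 / (10.67·1500)]^0.540 = 0.009563 m³/s

Q ≈ 0.00956 m³/s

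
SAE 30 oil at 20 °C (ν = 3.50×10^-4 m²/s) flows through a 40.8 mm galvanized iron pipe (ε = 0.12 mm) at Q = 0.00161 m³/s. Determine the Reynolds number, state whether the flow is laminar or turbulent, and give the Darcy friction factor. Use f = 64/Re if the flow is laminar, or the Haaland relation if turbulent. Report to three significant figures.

V = 4Q/(πD²) = 1.231 m/s
Re = VD/ν = 1.231·0.0408/3.50×10^-4 = 144
Re < 2300 → laminar → f = 64/Re = 0.4458

Re ≈ 144; laminar; f = 64/Re ≈ 0.446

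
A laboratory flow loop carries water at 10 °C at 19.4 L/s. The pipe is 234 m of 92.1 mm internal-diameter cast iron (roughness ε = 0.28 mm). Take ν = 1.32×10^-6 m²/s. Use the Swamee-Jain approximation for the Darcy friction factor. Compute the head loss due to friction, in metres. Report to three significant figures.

V = 4Q/(πD²) = 4·0.0194/(π·0.0921²) = 2.912 m/s
Re = VD/ν = 2.912·0.0921/1.32×10^-6 = 2.03×10^5 → turbulent
ε/D = 0.28/92.1 = 0.00304
Swamee-Jain: f = 0.02710
h_f = f(L/D)V²/(2g) = 0.02710·(234/0.0921)·2.912²/(2·9.81) = 29.76 m

h_f ≈ 29.8 m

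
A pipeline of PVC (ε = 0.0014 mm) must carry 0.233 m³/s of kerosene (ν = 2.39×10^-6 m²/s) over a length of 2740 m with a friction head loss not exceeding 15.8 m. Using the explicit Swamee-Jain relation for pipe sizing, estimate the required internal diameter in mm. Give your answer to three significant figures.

Swamee-Jain (Type III): D = 0.66·[ε^1.25·(LQ²/(gh_f))^4.75 + ν·Q^9.4·(L/(gh_f))^5.2]^0.04
LQ²/(gh_f) = 0.9597; L/(gh_f) = 17.68
Term 1 = ε^1.25·(…)^4.75 = 3.96×10^-8; Term 2 = ν·Q^9.4·(…)^5.2 = 8.28×10^-6
D = 0.66·(3.96×10^-8 + 8.28×10^-6)^0.04 = 0.4134 m = 413 mm
Check: V = 1.74 m/s, Re = 3.00×10^5, f = 0.01441, h_f = 14.7 m ≈ 15.8 m ✓

D ≈ 413 mm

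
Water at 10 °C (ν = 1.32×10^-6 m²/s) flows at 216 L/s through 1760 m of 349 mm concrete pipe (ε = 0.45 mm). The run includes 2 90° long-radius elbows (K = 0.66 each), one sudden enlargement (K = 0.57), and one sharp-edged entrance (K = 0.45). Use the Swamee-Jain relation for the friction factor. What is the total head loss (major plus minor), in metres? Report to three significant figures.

V = 4Q/(πD²) = 2.258 m/s; V²/2g = 0.2599 m
Re = 5.97×10^5, ε/D = 0.00129 → f = 0.02144 (Swamee-Jain)
Major: h_f = f(L/D)·V²/2g = 0.02144·5043·0.2599 = 28.10 m
Minor: ΣK = 2.34; h_m = ΣK·V²/2g = 0.6081 m
Total H_L = 28.10 + 0.6081 = 28.70 m

H_L ≈ 28.7 m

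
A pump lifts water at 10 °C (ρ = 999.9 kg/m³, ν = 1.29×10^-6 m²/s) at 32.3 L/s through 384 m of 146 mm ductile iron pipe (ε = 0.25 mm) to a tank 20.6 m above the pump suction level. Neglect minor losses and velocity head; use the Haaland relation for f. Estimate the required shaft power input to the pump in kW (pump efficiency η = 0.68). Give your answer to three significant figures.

V = 4Q/(πD²) = 1.929 m/s; Re = 2.18×10^5; ε/D = 0.00171; f = 0.02333
h_f = f(L/D)V²/2g = 11.64 m
Total head H = z + h_f = 20.6 + 11.64 = 32.24 m
P_hyd = ρgQH = 999.9·9.81·0.0323·32.24 = 10.21 kW
P_shaft = P_hyd/η = 10.21/0.68 = 15.02 kW

P_shaft ≈ 15.0 kW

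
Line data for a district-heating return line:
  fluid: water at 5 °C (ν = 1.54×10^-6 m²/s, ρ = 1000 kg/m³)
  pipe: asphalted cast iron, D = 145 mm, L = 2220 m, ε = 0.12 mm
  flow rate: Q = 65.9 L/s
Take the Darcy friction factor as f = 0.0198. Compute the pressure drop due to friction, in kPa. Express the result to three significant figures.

Δp ≈ 2410 kPa

V = 4Q/(πD²) = 4·0.0659/(π·0.145²) = 3.991 m/s
h_f = f(L/D)V²/(2g) = 0.01980·(2220/0.145)·3.991²/(2·9.81) = 246.1 m
Δp = ρg·h_f = 1000·9.81·246.1 = 2414 kPa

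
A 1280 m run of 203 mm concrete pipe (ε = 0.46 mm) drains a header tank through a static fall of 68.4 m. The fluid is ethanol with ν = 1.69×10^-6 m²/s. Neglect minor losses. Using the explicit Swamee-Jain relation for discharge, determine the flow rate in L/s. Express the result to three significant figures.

Swamee-Jain (Type II): Q = -0.965·√(gD⁵h_f/L)·ln[ε/(3.7D) + √(3.17ν²L/(gD³h_f))]
√(gD⁵h_f/L) = √(9.81·0.203⁵·68.4/1280) = 0.01344
ε/(3.7D) = 6.12×10^-4; √(3.17ν²L/(gD³h_f)) = 4.54×10^-5
Q = -0.965·0.01344·ln(6.579×10^-4) = 0.09504 m³/s
Check: V = 2.94 m/s, Re = 3.53×10^5, f = 0.02483, h_f = 68.8 m ≈ 68.4 m ✓

Q ≈ 95.0 L/s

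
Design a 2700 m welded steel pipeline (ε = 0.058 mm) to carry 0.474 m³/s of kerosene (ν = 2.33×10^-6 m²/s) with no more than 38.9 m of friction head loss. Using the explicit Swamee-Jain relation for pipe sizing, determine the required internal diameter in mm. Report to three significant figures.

D ≈ 457 mm

Swamee-Jain (Type III): D = 0.66·[ε^1.25·(LQ²/(gh_f))^4.75 + ν·Q^9.4·(L/(gh_f))^5.2]^0.04
LQ²/(gh_f) = 1.590; L/(gh_f) = 7.075
Term 1 = ε^1.25·(…)^4.75 = 4.58×10^-5; Term 2 = ν·Q^9.4·(…)^5.2 = 5.47×10^-5
D = 0.66·(4.58×10^-5 + 5.47×10^-5)^0.04 = 0.4567 m = 457 mm
Check: V = 2.89 m/s, Re = 5.67×10^5, f = 0.01458, h_f = 36.8 m ≈ 38.9 m ✓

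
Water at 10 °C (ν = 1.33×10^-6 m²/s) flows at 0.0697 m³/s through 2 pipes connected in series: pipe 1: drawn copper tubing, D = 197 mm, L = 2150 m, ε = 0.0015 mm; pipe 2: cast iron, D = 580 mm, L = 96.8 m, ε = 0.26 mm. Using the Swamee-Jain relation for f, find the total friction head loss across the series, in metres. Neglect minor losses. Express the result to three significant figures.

H ≈ 41.2 m

Pipe 1: V = 2.287 m/s, Re = 3.39×10^5, ε/D = 7.61×10^-6, f = 0.01415, h_1 = f(L/D)V²/2g = 41.16 m
Pipe 2: V = 0.2638 m/s, Re = 1.15×10^5, ε/D = 4.48×10^-4, f = 0.01983, h_2 = f(L/D)V²/2g = 0.01174 m
Series → Q common, losses add: H = Σh = 41.17 m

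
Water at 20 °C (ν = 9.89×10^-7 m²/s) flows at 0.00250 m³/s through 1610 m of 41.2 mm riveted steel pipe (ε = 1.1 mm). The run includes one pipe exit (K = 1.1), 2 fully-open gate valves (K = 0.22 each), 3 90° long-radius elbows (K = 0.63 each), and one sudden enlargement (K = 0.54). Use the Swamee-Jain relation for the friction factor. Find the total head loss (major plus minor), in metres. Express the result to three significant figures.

H_L ≈ 387 m

V = 4Q/(πD²) = 1.875 m/s; V²/2g = 0.1792 m
Re = 7.81×10^4, ε/D = 0.0267 → f = 0.05519 (Swamee-Jain)
Major: h_f = f(L/D)·V²/2g = 0.05519·39078·0.1792 = 386.6 m
Minor: ΣK = 3.97; h_m = ΣK·V²/2g = 0.7115 m
Total H_L = 386.6 + 0.7115 = 387.3 m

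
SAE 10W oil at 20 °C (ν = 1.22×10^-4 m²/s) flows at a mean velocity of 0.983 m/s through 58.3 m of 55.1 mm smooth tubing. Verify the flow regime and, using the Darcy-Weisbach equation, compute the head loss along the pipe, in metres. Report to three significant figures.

Re = VD/ν = 0.983·0.05510/1.22×10^-4 = 444 → laminar (Re < 2300)
f = 64/Re = 0.1442
h_f = f(L/D)V²/(2g) = 0.1442·(58.3/0.05510)·0.983²/(2·9.81) = 7.512 m

h_f ≈ 7.51 m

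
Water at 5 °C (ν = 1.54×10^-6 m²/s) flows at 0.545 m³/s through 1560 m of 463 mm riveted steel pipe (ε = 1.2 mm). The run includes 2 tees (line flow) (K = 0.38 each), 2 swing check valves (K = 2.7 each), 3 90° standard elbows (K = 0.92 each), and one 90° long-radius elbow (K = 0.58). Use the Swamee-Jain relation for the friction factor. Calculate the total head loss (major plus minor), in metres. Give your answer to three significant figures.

H_L ≈ 50.7 m

V = 4Q/(πD²) = 3.237 m/s; V²/2g = 0.5341 m
Re = 9.73×10^5, ε/D = 0.00259 → f = 0.02535 (Swamee-Jain)
Major: h_f = f(L/D)·V²/2g = 0.02535·3369·0.5341 = 45.62 m
Minor: ΣK = 9.50; h_m = ΣK·V²/2g = 5.074 m
Total H_L = 45.62 + 5.074 = 50.69 m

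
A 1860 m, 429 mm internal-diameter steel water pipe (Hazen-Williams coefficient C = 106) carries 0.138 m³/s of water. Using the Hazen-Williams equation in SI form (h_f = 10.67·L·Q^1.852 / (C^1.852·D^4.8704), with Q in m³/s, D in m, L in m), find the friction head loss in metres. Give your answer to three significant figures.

h_f ≈ 5.55 m

h_f = 10.67·1860·0.138^1.852 / (106^1.852·0.429^4.8704) = 5.546 m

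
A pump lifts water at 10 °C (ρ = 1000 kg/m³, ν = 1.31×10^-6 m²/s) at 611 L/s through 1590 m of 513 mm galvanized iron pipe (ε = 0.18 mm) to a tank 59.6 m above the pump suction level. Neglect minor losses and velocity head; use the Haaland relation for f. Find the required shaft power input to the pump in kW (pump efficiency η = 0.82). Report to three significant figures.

P_shaft ≈ 597 kW

V = 4Q/(πD²) = 2.956 m/s; Re = 1.16×10^6; ε/D = 3.51×10^-4; f = 0.01597
h_f = f(L/D)V²/2g = 22.05 m
Total head H = z + h_f = 59.6 + 22.05 = 81.65 m
P_hyd = ρgQH = 1000·9.81·0.611·81.65 = 489.4 kW
P_shaft = P_hyd/η = 489.4/0.82 = 596.8 kW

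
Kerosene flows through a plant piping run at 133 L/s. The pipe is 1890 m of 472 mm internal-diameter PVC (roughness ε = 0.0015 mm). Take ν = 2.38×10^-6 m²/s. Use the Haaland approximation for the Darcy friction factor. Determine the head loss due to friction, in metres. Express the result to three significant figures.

V = 4Q/(πD²) = 4·0.133/(π·0.472²) = 0.7601 m/s
Re = VD/ν = 0.7601·0.472/2.38×10^-6 = 1.51×10^5 → turbulent
ε/D = 0.0015/472 = 3.18×10^-6
Haaland: f = 0.01640
h_f = f(L/D)V²/(2g) = 0.01640·(1890/0.472)·0.7601²/(2·9.81) = 1.934 m

h_f ≈ 1.93 m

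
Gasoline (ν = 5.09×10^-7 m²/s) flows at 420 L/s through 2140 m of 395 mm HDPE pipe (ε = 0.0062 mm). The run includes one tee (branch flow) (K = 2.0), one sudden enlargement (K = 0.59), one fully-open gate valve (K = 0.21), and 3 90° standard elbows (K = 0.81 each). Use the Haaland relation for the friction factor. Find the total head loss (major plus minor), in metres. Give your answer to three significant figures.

H_L ≈ 37.0 m

V = 4Q/(πD²) = 3.427 m/s; V²/2g = 0.5987 m
Re = 2.66×10^6, ε/D = 1.57×10^-5 → f = 0.01045 (Haaland)
Major: h_f = f(L/D)·V²/2g = 0.01045·5418·0.5987 = 33.91 m
Minor: ΣK = 5.23; h_m = ΣK·V²/2g = 3.131 m
Total H_L = 33.91 + 3.131 = 37.04 m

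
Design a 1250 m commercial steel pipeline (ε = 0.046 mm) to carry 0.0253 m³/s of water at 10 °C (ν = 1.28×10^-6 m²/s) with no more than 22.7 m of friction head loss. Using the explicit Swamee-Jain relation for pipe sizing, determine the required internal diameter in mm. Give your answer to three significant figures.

D ≈ 142 mm

Swamee-Jain (Type III): D = 0.66·[ε^1.25·(LQ²/(gh_f))^4.75 + ν·Q^9.4·(L/(gh_f))^5.2]^0.04
LQ²/(gh_f) = 0.003593; L/(gh_f) = 5.613
Term 1 = ε^1.25·(…)^4.75 = 9.27×10^-18; Term 2 = ν·Q^9.4·(…)^5.2 = 9.83×10^-18
D = 0.66·(9.27×10^-18 + 9.83×10^-18)^0.04 = 0.1415 m = 142 mm
Check: V = 1.61 m/s, Re = 1.78×10^5, f = 0.01818, h_f = 21.2 m ≈ 22.7 m ✓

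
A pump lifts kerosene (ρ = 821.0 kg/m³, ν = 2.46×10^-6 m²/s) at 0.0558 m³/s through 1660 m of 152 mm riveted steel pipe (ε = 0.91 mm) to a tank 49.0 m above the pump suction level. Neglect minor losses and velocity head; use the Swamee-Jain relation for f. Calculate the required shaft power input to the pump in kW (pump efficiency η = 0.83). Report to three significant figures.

V = 4Q/(πD²) = 3.075 m/s; Re = 1.90×10^5; ε/D = 0.00599; f = 0.03271
h_f = f(L/D)V²/2g = 172.2 m
Total head H = z + h_f = 49.0 + 172.2 = 221.2 m
P_hyd = ρgQH = 821.0·9.81·0.0558·221.2 = 99.40 kW
P_shaft = P_hyd/η = 99.40/0.83 = 119.8 kW

P_shaft ≈ 120 kW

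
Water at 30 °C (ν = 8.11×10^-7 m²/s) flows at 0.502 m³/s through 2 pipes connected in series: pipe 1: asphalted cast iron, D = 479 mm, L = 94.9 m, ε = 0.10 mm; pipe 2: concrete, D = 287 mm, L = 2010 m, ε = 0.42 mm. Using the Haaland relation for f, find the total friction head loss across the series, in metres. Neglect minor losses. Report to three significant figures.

H ≈ 468 m

Pipe 1: V = 2.786 m/s, Re = 1.65×10^6, ε/D = 2.09×10^-4, f = 0.01440, h_1 = f(L/D)V²/2g = 1.128 m
Pipe 2: V = 7.760 m/s, Re = 2.75×10^6, ε/D = 0.00146, f = 0.02171, h_2 = f(L/D)V²/2g = 466.6 m
Series → Q common, losses add: H = Σh = 467.7 m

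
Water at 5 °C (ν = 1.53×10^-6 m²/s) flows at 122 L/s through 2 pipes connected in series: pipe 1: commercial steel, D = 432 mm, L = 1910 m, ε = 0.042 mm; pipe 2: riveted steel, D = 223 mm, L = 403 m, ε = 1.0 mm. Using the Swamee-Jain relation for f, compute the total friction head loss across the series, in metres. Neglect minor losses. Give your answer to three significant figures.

Pipe 1: V = 0.8323 m/s, Re = 2.35×10^5, ε/D = 9.72×10^-5, f = 0.01597, h_1 = f(L/D)V²/2g = 2.493 m
Pipe 2: V = 3.124 m/s, Re = 4.55×10^5, ε/D = 0.00448, f = 0.02972, h_2 = f(L/D)V²/2g = 26.71 m
Series → Q common, losses add: H = Σh = 29.20 m

H ≈ 29.2 m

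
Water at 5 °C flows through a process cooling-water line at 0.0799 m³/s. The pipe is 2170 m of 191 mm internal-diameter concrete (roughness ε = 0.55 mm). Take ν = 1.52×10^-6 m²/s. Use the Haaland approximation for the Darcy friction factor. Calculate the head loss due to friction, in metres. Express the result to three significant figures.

V = 4Q/(πD²) = 4·0.0799/(π·0.191²) = 2.789 m/s
Re = VD/ν = 2.789·0.191/1.52×10^-6 = 3.50×10^5 → turbulent
ε/D = 0.55/191 = 0.00288
Haaland: f = 0.02627
h_f = f(L/D)V²/(2g) = 0.02627·(2170/0.191)·2.789²/(2·9.81) = 118.3 m

h_f ≈ 118 m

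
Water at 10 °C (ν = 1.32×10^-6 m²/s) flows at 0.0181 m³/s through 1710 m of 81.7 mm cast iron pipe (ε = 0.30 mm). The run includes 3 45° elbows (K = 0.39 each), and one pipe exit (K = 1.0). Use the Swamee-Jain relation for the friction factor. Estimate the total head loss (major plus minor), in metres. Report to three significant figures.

H_L ≈ 363 m

V = 4Q/(πD²) = 3.453 m/s; V²/2g = 0.6076 m
Re = 2.14×10^5, ε/D = 0.00367 → f = 0.02844 (Swamee-Jain)
Major: h_f = f(L/D)·V²/2g = 0.02844·20930·0.6076 = 361.6 m
Minor: ΣK = 2.17; h_m = ΣK·V²/2g = 1.318 m
Total H_L = 361.6 + 1.318 = 363.0 m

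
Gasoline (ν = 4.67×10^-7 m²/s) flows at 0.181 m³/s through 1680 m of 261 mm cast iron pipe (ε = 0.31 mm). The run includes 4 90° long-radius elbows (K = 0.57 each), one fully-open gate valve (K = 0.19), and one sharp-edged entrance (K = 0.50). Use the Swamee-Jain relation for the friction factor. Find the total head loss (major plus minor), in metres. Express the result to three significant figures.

H_L ≈ 79.4 m

V = 4Q/(πD²) = 3.383 m/s; V²/2g = 0.5833 m
Re = 1.89×10^6, ε/D = 0.00119 → f = 0.02069 (Swamee-Jain)
Major: h_f = f(L/D)·V²/2g = 0.02069·6437·0.5833 = 77.67 m
Minor: ΣK = 2.97; h_m = ΣK·V²/2g = 1.732 m
Total H_L = 77.67 + 1.732 = 79.40 m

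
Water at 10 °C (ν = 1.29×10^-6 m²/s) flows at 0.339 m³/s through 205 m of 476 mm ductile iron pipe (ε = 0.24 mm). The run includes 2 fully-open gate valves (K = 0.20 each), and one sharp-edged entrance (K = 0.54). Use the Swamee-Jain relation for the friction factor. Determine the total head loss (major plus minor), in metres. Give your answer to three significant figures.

V = 4Q/(πD²) = 1.905 m/s; V²/2g = 0.1850 m
Re = 7.03×10^5, ε/D = 5.04×10^-4 → f = 0.01754 (Swamee-Jain)
Major: h_f = f(L/D)·V²/2g = 0.01754·430.7·0.1850 = 1.397 m
Minor: ΣK = 0.940; h_m = ΣK·V²/2g = 0.1739 m
Total H_L = 1.397 + 0.1739 = 1.571 m

H_L ≈ 1.57 m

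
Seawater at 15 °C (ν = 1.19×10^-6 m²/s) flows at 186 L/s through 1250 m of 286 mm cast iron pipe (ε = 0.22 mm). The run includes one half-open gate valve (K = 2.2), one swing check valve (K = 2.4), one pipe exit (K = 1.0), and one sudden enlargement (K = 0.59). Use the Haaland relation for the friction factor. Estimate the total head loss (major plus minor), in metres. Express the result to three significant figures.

V = 4Q/(πD²) = 2.895 m/s; V²/2g = 0.4273 m
Re = 6.96×10^5, ε/D = 7.69×10^-4 → f = 0.01893 (Haaland)
Major: h_f = f(L/D)·V²/2g = 0.01893·4371·0.4273 = 35.36 m
Minor: ΣK = 6.19; h_m = ΣK·V²/2g = 2.645 m
Total H_L = 35.36 + 2.645 = 38.00 m

H_L ≈ 38.0 m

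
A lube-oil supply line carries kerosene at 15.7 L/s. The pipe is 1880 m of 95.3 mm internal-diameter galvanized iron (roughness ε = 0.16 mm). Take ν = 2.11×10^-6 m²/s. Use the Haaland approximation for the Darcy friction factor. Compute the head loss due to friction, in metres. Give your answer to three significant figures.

h_f ≈ 117 m

V = 4Q/(πD²) = 4·0.0157/(π·0.0953²) = 2.201 m/s
Re = VD/ν = 2.201·0.0953/2.11×10^-6 = 9.94×10^4 → turbulent
ε/D = 0.16/95.3 = 0.00168
Haaland: f = 0.02410
h_f = f(L/D)V²/(2g) = 0.02410·(1880/0.0953)·2.201²/(2·9.81) = 117.4 m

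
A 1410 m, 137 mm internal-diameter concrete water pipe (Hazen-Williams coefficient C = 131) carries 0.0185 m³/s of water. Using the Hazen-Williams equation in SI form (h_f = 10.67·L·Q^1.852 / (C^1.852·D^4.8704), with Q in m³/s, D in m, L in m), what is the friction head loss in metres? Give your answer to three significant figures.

h_f ≈ 17.8 m

h_f = 10.67·1410·0.0185^1.852 / (131^1.852·0.137^4.8704) = 17.84 m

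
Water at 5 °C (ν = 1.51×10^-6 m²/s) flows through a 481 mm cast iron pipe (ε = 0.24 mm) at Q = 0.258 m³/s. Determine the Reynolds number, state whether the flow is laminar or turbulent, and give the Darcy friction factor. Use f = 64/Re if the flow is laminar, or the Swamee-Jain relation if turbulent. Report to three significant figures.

V = 4Q/(πD²) = 1.420 m/s
Re = VD/ν = 1.420·0.481/1.51×10^-6 = 4.52×10^5
Re > 4000 → turbulent; ε/D = 4.99×10^-4
Swamee-Jain: f = 0.01786

Re ≈ 4.52×10^5; turbulent; f ≈ 0.0179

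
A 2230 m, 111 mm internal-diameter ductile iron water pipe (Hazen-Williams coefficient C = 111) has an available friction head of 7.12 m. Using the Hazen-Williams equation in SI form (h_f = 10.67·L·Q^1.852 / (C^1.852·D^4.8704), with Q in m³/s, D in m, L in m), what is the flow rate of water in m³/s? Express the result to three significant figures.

Rearranging: Q = [h_f·C^1.852·D^4.8704 / (10.67·L)]^(1/1.852)
Q = [7.12·111^1.852·0.111^4.8704 / (10.67·2230)]^0.540 = 0.004285 m³/s

Q ≈ 0.00428 m³/s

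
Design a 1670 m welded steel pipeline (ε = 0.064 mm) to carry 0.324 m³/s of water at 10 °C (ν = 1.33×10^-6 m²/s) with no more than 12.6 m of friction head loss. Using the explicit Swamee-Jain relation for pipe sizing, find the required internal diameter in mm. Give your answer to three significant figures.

D ≈ 446 mm

Swamee-Jain (Type III): D = 0.66·[ε^1.25·(LQ²/(gh_f))^4.75 + ν·Q^9.4·(L/(gh_f))^5.2]^0.04
LQ²/(gh_f) = 1.418; L/(gh_f) = 13.51
Term 1 = ε^1.25·(…)^4.75 = 3.01×10^-5; Term 2 = ν·Q^9.4·(…)^5.2 = 2.53×10^-5
D = 0.66·(3.01×10^-5 + 2.53×10^-5)^0.04 = 0.4459 m = 446 mm
Check: V = 2.07 m/s, Re = 6.96×10^5, f = 0.01450, h_f = 11.9 m ≈ 12.6 m ✓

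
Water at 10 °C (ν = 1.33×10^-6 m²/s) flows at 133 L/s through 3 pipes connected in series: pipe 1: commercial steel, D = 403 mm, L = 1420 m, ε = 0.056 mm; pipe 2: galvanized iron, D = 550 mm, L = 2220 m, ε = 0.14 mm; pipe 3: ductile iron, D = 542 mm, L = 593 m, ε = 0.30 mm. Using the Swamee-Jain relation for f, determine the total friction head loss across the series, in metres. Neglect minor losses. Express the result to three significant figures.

Pipe 1: V = 1.043 m/s, Re = 3.16×10^5, ε/D = 1.39×10^-4, f = 0.01569, h_1 = f(L/D)V²/2g = 3.064 m
Pipe 2: V = 0.5598 m/s, Re = 2.31×10^5, ε/D = 2.55×10^-4, f = 0.01720, h_2 = f(L/D)V²/2g = 1.109 m
Pipe 3: V = 0.5765 m/s, Re = 2.35×10^5, ε/D = 5.54×10^-4, f = 0.01896, h_3 = f(L/D)V²/2g = 0.3513 m
Series → Q common, losses add: H = Σh = 4.524 m

H ≈ 4.52 m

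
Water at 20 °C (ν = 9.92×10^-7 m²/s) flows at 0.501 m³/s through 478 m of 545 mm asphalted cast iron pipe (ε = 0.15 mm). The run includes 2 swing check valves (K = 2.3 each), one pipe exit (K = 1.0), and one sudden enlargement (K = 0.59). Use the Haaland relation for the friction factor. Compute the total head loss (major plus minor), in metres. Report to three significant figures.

V = 4Q/(πD²) = 2.148 m/s; V²/2g = 0.2351 m
Re = 1.18×10^6, ε/D = 2.75×10^-4 → f = 0.01528 (Haaland)
Major: h_f = f(L/D)·V²/2g = 0.01528·877.1·0.2351 = 3.150 m
Minor: ΣK = 6.19; h_m = ΣK·V²/2g = 1.455 m
Total H_L = 3.150 + 1.455 = 4.605 m

H_L ≈ 4.60 m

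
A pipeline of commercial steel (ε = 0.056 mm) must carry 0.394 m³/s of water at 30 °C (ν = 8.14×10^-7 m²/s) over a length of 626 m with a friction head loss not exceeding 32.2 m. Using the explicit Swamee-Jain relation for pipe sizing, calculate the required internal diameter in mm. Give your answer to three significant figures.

Swamee-Jain (Type III): D = 0.66·[ε^1.25·(LQ²/(gh_f))^4.75 + ν·Q^9.4·(L/(gh_f))^5.2]^0.04
LQ²/(gh_f) = 0.3076; L/(gh_f) = 1.982
Term 1 = ε^1.25·(…)^4.75 = 1.79×10^-8; Term 2 = ν·Q^9.4·(…)^5.2 = 4.50×10^-9
D = 0.66·(1.79×10^-8 + 4.50×10^-9)^0.04 = 0.3263 m = 326 mm
Check: V = 4.71 m/s, Re = 1.89×10^6, f = 0.01399, h_f = 30.4 m ≈ 32.2 m ✓

D ≈ 326 mm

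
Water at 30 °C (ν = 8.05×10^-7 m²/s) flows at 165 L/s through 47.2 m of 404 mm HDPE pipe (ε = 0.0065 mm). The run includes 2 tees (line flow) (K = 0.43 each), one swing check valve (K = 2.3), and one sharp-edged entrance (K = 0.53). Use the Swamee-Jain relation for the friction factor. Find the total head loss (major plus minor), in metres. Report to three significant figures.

V = 4Q/(πD²) = 1.287 m/s; V²/2g = 0.08444 m
Re = 6.46×10^5, ε/D = 1.61×10^-5 → f = 0.01281 (Swamee-Jain)
Major: h_f = f(L/D)·V²/2g = 0.01281·116.8·0.08444 = 0.1264 m
Minor: ΣK = 3.69; h_m = ΣK·V²/2g = 0.3116 m
Total H_L = 0.1264 + 0.3116 = 0.4380 m

H_L ≈ 0.438 m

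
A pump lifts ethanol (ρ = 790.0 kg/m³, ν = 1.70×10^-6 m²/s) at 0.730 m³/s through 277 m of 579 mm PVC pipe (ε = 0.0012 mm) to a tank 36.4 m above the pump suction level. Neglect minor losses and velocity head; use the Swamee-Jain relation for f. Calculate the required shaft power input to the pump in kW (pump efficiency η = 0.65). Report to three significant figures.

V = 4Q/(πD²) = 2.773 m/s; Re = 9.44×10^5; ε/D = 2.07×10^-6; f = 0.01177
h_f = f(L/D)V²/2g = 2.206 m
Total head H = z + h_f = 36.4 + 2.206 = 38.61 m
P_hyd = ρgQH = 790.0·9.81·0.730·38.61 = 218.4 kW
P_shaft = P_hyd/η = 218.4/0.65 = 336.0 kW

P_shaft ≈ 336 kW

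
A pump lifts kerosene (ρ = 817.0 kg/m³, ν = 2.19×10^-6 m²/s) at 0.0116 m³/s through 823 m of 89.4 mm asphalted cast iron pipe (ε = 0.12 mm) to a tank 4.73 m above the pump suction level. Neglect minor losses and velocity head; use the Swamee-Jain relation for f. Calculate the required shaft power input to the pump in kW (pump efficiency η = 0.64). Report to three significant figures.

V = 4Q/(πD²) = 1.848 m/s; Re = 7.54×10^4; ε/D = 0.00134; f = 0.02405
h_f = f(L/D)V²/2g = 38.53 m
Total head H = z + h_f = 4.73 + 38.53 = 43.26 m
P_hyd = ρgQH = 817.0·9.81·0.0116·43.26 = 4.022 kW
P_shaft = P_hyd/η = 4.022/0.64 = 6.285 kW

P_shaft ≈ 6.28 kW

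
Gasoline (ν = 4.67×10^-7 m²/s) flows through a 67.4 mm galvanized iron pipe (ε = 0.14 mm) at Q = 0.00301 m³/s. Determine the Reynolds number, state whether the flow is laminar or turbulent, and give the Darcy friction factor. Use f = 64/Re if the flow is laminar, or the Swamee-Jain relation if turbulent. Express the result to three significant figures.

Re ≈ 1.22×10^5; turbulent; f ≈ 0.0252

V = 4Q/(πD²) = 0.8436 m/s
Re = VD/ν = 0.8436·0.0674/4.67×10^-7 = 1.22×10^5
Re > 4000 → turbulent; ε/D = 0.00208
Swamee-Jain: f = 0.02525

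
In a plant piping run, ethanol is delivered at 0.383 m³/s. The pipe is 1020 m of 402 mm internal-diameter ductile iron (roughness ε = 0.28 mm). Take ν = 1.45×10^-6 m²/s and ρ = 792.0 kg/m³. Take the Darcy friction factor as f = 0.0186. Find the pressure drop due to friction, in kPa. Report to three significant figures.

V = 4Q/(πD²) = 4·0.383/(π·0.402²) = 3.018 m/s
h_f = f(L/D)V²/(2g) = 0.01860·(1020/0.402)·3.018²/(2·9.81) = 21.90 m
Δp = ρg·h_f = 792.0·9.81·21.90 = 170.2 kPa

Δp ≈ 170 kPa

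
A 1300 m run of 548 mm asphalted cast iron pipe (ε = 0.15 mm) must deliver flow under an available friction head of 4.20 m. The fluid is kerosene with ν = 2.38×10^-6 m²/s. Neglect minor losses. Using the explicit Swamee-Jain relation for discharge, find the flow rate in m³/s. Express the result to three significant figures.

Swamee-Jain (Type II): Q = -0.965·√(gD⁵h_f/L)·ln[ε/(3.7D) + √(3.17ν²L/(gD³h_f))]
√(gD⁵h_f/L) = √(9.81·0.548⁵·4.20/1300) = 0.03958
ε/(3.7D) = 7.40×10^-5; √(3.17ν²L/(gD³h_f)) = 5.87×10^-5
Q = -0.965·0.03958·ln(1.327×10^-4) = 0.3410 m³/s
Check: V = 1.45 m/s, Re = 3.33×10^5, f = 0.01671, h_f = 4.22 m ≈ 4.20 m ✓

Q ≈ 0.341 m³/s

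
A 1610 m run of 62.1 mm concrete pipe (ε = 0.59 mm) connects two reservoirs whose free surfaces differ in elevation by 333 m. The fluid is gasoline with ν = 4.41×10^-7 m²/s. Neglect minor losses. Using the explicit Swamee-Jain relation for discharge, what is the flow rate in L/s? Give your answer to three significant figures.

Swamee-Jain (Type II): Q = -0.965·√(gD⁵h_f/L)·ln[ε/(3.7D) + √(3.17ν²L/(gD³h_f))]
√(gD⁵h_f/L) = √(9.81·0.0621⁵·333/1610) = 0.001369
ε/(3.7D) = 0.00257; √(3.17ν²L/(gD³h_f)) = 3.56×10^-5
Q = -0.965·0.001369·ln(0.002603) = 0.007861 m³/s
Check: V = 2.60 m/s, Re = 3.65×10^5, f = 0.03753, h_f = 334 m ≈ 333 m ✓

Q ≈ 7.86 L/s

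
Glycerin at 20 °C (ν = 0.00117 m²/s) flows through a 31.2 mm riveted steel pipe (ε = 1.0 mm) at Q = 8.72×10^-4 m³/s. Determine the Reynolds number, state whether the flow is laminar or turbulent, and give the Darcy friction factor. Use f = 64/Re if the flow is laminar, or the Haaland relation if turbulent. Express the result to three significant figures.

Re ≈ 30.4; laminar; f = 64/Re ≈ 2.10

V = 4Q/(πD²) = 1.141 m/s
Re = VD/ν = 1.141·0.0312/0.00117 = 30.4
Re < 2300 → laminar → f = 64/Re = 2.104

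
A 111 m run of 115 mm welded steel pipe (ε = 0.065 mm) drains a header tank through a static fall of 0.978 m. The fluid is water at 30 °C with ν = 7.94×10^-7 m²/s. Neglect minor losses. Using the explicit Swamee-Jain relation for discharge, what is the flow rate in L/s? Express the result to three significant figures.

Q ≈ 10.4 L/s

Swamee-Jain (Type II): Q = -0.965·√(gD⁵h_f/L)·ln[ε/(3.7D) + √(3.17ν²L/(gD³h_f))]
√(gD⁵h_f/L) = √(9.81·0.115⁵·0.978/111) = 0.001319
ε/(3.7D) = 1.53×10^-4; √(3.17ν²L/(gD³h_f)) = 1.23×10^-4
Q = -0.965·0.001319·ln(2.761×10^-4) = 0.01043 m³/s
Check: V = 1.00 m/s, Re = 1.45×10^5, f = 0.01985, h_f = 0.984 m ≈ 0.978 m ✓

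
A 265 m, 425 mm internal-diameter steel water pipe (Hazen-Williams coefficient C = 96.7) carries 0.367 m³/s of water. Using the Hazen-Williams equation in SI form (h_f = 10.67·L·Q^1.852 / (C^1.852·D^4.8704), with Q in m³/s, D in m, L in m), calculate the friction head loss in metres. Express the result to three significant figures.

h_f = 10.67·265·0.367^1.852 / (96.7^1.852·0.425^4.8704) = 5.999 m

h_f ≈ 6.00 m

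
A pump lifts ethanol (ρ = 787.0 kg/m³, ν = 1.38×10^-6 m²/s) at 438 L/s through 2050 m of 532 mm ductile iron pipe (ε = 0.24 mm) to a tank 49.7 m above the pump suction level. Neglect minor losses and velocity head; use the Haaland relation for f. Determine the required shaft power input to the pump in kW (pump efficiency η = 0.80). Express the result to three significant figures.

V = 4Q/(πD²) = 1.970 m/s; Re = 7.60×10^5; ε/D = 4.51×10^-4; f = 0.01697
h_f = f(L/D)V²/2g = 12.94 m
Total head H = z + h_f = 49.7 + 12.94 = 62.64 m
P_hyd = ρgQH = 787.0·9.81·0.438·62.64 = 211.8 kW
P_shaft = P_hyd/η = 211.8/0.80 = 264.8 kW

P_shaft ≈ 265 kW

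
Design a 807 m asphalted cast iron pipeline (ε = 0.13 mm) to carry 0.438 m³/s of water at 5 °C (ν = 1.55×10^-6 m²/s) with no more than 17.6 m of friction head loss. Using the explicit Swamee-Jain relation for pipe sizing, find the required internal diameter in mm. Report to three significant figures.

D ≈ 417 mm

Swamee-Jain (Type III): D = 0.66·[ε^1.25·(LQ²/(gh_f))^4.75 + ν·Q^9.4·(L/(gh_f))^5.2]^0.04
LQ²/(gh_f) = 0.8967; L/(gh_f) = 4.674
Term 1 = ε^1.25·(…)^4.75 = 8.27×10^-6; Term 2 = ν·Q^9.4·(…)^5.2 = 2.01×10^-6
D = 0.66·(8.27×10^-6 + 2.01×10^-6)^0.04 = 0.4169 m = 417 mm
Check: V = 3.21 m/s, Re = 8.63×10^5, f = 0.01597, h_f = 16.2 m ≈ 17.6 m ✓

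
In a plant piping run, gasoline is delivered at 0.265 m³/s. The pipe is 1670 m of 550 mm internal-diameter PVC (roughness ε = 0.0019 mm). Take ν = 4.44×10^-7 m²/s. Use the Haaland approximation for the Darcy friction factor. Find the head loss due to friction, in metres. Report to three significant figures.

V = 4Q/(πD²) = 4·0.265/(π·0.550²) = 1.115 m/s
Re = VD/ν = 1.115·0.550/4.44×10^-7 = 1.38×10^6 → turbulent
ε/D = 0.0019/550 = 3.45×10^-6
Haaland: f = 0.01105
h_f = f(L/D)V²/(2g) = 0.01105·(1670/0.550)·1.115²/(2·9.81) = 2.128 m

h_f ≈ 2.13 m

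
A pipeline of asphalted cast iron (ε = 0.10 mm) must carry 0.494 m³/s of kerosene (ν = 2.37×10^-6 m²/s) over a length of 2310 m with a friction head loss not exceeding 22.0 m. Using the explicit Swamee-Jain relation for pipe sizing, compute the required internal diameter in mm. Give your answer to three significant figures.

D ≈ 511 mm

Swamee-Jain (Type III): D = 0.66·[ε^1.25·(LQ²/(gh_f))^4.75 + ν·Q^9.4·(L/(gh_f))^5.2]^0.04
LQ²/(gh_f) = 2.612; L/(gh_f) = 10.70
Term 1 = ε^1.25·(…)^4.75 = 9.56×10^-4; Term 2 = ν·Q^9.4·(…)^5.2 = 7.07×10^-4
D = 0.66·(9.56×10^-4 + 7.07×10^-4)^0.04 = 0.5110 m = 511 mm
Check: V = 2.41 m/s, Re = 5.19×10^5, f = 0.01542, h_f = 20.6 m ≈ 22.0 m ✓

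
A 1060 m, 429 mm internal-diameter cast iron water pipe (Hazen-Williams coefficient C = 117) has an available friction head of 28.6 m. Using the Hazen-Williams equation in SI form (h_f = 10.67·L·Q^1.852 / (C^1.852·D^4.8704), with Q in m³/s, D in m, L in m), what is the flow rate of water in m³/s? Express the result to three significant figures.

Rearranging: Q = [h_f·C^1.852·D^4.8704 / (10.67·L)]^(1/1.852)
Q = [28.6·117^1.852·0.429^4.8704 / (10.67·1060)]^0.540 = 0.5004 m³/s

Q ≈ 0.500 m³/s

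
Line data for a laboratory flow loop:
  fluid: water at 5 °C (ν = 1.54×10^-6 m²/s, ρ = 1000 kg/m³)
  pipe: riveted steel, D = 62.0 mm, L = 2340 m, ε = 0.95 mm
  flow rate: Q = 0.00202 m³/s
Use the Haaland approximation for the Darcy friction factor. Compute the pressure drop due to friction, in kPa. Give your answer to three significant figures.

V = 4Q/(πD²) = 4·0.00202/(π·0.0620²) = 0.6691 m/s
Re = VD/ν = 0.6691·0.0620/1.54×10^-6 = 2.69×10^4 → turbulent
ε/D = 0.95/62.0 = 0.0153
Haaland: f = 0.04571
h_f = f(L/D)V²/(2g) = 0.04571·(2340/0.0620)·0.6691²/(2·9.81) = 39.36 m
Δp = ρg·h_f = 1000·9.81·39.36 = 386.2 kPa

Δp ≈ 386 kPa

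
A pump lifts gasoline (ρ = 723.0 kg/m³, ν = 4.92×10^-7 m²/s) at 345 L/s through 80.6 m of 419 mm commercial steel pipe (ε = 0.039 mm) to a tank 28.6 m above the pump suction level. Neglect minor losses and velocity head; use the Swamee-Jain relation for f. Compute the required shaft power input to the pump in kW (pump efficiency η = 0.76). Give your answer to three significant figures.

V = 4Q/(πD²) = 2.502 m/s; Re = 2.13×10^6; ε/D = 9.31×10^-5; f = 0.01271
h_f = f(L/D)V²/2g = 0.7801 m
Total head H = z + h_f = 28.6 + 0.7801 = 29.38 m
P_hyd = ρgQH = 723.0·9.81·0.345·29.38 = 71.89 kW
P_shaft = P_hyd/η = 71.89/0.76 = 94.59 kW

P_shaft ≈ 94.6 kW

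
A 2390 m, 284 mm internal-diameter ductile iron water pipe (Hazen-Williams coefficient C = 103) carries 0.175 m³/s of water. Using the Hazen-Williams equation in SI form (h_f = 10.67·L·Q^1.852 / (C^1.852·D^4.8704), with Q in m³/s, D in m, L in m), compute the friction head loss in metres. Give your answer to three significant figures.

h_f ≈ 87.0 m

h_f = 10.67·2390·0.175^1.852 / (103^1.852·0.284^4.8704) = 86.99 m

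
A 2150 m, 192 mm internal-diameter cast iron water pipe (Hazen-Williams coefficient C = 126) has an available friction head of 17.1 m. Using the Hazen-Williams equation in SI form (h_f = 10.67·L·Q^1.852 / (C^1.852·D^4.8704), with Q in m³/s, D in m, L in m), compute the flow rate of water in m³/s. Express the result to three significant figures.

Q ≈ 0.0336 m³/s

Rearranging: Q = [h_f·C^1.852·D^4.8704 / (10.67·L)]^(1/1.852)
Q = [17.1·126^1.852·0.192^4.8704 / (10.67·2150)]^0.540 = 0.03364 m³/s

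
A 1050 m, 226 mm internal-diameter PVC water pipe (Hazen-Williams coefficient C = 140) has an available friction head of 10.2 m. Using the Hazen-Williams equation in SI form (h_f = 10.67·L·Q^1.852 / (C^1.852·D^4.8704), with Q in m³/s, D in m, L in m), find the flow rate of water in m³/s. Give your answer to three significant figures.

Q ≈ 0.0639 m³/s

Rearranging: Q = [h_f·C^1.852·D^4.8704 / (10.67·L)]^(1/1.852)
Q = [10.2·140^1.852·0.226^4.8704 / (10.67·1050)]^0.540 = 0.06393 m³/s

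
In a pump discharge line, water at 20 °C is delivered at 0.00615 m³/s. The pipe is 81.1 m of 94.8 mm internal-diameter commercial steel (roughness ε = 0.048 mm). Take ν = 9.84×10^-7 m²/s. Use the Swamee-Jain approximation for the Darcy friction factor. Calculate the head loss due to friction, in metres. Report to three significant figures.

h_f ≈ 0.693 m

V = 4Q/(πD²) = 4·0.00615/(π·0.0948²) = 0.8713 m/s
Re = VD/ν = 0.8713·0.0948/9.84×10^-7 = 8.39×10^4 → turbulent
ε/D = 0.048/94.8 = 5.06×10^-4
Swamee-Jain: f = 0.02092
h_f = f(L/D)V²/(2g) = 0.02092·(81.1/0.0948)·0.8713²/(2·9.81) = 0.6926 m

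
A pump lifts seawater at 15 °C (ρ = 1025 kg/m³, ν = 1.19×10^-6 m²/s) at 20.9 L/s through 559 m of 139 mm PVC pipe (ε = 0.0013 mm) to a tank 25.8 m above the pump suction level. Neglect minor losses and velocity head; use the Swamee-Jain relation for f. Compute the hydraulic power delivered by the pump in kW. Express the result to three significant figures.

V = 4Q/(πD²) = 1.377 m/s; Re = 1.61×10^5; ε/D = 9.35×10^-6; f = 0.01629
h_f = f(L/D)V²/2g = 6.333 m
Total head H = z + h_f = 25.8 + 6.333 = 32.13 m
P_hyd = ρgQH = 1025·9.81·0.0209·32.13 = 6.753 kW

P_hyd ≈ 6.75 kW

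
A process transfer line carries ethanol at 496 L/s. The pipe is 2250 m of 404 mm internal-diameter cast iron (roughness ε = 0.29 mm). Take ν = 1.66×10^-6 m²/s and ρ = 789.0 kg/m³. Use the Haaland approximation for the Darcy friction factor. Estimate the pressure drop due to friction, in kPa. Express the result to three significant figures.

V = 4Q/(πD²) = 4·0.496/(π·0.404²) = 3.869 m/s
Re = VD/ν = 3.869·0.404/1.66×10^-6 = 9.42×10^5 → turbulent
ε/D = 0.29/404 = 7.18×10^-4
Haaland: f = 0.01854
h_f = f(L/D)V²/(2g) = 0.01854·(2250/0.404)·3.869²/(2·9.81) = 78.78 m
Δp = ρg·h_f = 789.0·9.81·78.78 = 609.7 kPa

Δp ≈ 610 kPa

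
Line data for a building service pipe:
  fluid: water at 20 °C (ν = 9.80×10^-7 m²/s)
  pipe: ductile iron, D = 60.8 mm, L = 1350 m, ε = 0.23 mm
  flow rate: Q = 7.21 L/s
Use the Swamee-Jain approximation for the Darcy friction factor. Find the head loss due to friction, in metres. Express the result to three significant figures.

V = 4Q/(πD²) = 4·0.00721/(π·0.0608²) = 2.483 m/s
Re = VD/ν = 2.483·0.0608/9.80×10^-7 = 1.54×10^5 → turbulent
ε/D = 0.23/60.8 = 0.00378
Swamee-Jain: f = 0.02890
h_f = f(L/D)V²/(2g) = 0.02890·(1350/0.0608)·2.483²/(2·9.81) = 201.7 m

h_f ≈ 202 m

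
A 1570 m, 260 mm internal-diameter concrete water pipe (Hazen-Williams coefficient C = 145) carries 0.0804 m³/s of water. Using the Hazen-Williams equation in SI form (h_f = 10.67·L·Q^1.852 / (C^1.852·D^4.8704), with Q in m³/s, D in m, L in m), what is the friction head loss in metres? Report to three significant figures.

h_f ≈ 11.0 m

h_f = 10.67·1570·0.0804^1.852 / (145^1.852·0.260^4.8704) = 11.04 m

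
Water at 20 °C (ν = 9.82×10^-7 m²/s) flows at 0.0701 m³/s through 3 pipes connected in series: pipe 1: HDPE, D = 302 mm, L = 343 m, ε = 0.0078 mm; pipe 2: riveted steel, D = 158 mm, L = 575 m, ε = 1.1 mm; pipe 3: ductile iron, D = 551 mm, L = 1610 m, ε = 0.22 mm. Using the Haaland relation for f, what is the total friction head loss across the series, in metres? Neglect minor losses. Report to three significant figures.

Pipe 1: V = 0.9786 m/s, Re = 3.01×10^5, ε/D = 2.58×10^-5, f = 0.01455, h_1 = f(L/D)V²/2g = 0.8068 m
Pipe 2: V = 3.575 m/s, Re = 5.75×10^5, ε/D = 0.00696, f = 0.03385, h_2 = f(L/D)V²/2g = 80.25 m
Pipe 3: V = 0.2940 m/s, Re = 1.65×10^5, ε/D = 3.99×10^-4, f = 0.01845, h_3 = f(L/D)V²/2g = 0.2375 m
Series → Q common, losses add: H = Σh = 81.29 m

H ≈ 81.3 m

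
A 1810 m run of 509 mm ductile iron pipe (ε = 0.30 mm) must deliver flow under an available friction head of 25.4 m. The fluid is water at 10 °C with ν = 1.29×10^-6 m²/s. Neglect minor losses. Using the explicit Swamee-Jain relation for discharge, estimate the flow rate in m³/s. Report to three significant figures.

Swamee-Jain (Type II): Q = -0.965·√(gD⁵h_f/L)·ln[ε/(3.7D) + √(3.17ν²L/(gD³h_f))]
√(gD⁵h_f/L) = √(9.81·0.509⁵·25.4/1810) = 0.06858
ε/(3.7D) = 1.59×10^-4; √(3.17ν²L/(gD³h_f)) = 1.70×10^-5
Q = -0.965·0.06858·ln(1.763×10^-4) = 0.5720 m³/s
Check: V = 2.81 m/s, Re = 1.11×10^6, f = 0.01783, h_f = 25.5 m ≈ 25.4 m ✓

Q ≈ 0.572 m³/s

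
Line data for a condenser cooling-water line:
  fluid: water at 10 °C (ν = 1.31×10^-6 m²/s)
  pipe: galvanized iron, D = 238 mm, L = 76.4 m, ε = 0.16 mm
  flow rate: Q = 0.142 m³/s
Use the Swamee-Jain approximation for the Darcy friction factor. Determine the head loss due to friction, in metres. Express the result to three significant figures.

h_f ≈ 3.11 m

V = 4Q/(πD²) = 4·0.142/(π·0.238²) = 3.192 m/s
Re = VD/ν = 3.192·0.238/1.31×10^-6 = 5.80×10^5 → turbulent
ε/D = 0.16/238 = 6.72×10^-4
Swamee-Jain: f = 0.01867
h_f = f(L/D)V²/(2g) = 0.01867·(76.4/0.238)·3.192²/(2·9.81) = 3.112 m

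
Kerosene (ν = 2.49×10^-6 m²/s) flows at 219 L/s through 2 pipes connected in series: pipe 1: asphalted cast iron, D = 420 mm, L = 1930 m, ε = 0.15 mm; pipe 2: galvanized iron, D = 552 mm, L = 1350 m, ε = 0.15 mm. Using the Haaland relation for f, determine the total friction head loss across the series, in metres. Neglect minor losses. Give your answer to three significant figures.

Pipe 1: V = 1.581 m/s, Re = 2.67×10^5, ε/D = 3.57×10^-4, f = 0.01736, h_1 = f(L/D)V²/2g = 10.16 m
Pipe 2: V = 0.9151 m/s, Re = 2.03×10^5, ε/D = 2.72×10^-4, f = 0.01730, h_2 = f(L/D)V²/2g = 1.806 m
Series → Q common, losses add: H = Σh = 11.97 m

H ≈ 12.0 m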